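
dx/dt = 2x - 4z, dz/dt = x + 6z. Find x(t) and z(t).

Coefficient matrix A = [[2, -4], [1, 6]].
Characteristic polynomial det(A - λI) = λ^2 - 8λ + 16 = 0.
Single eigenvalue λ = 4 with algebraic multiplicity 2.
Eigenvector v = (-2,1); generalized eigenvector w with (A-λI)w=v is (-3,2).
General solution: e^(4t)[c_1·v + c_2·(t·v + w)].

x(t) = -2c_1e^(4t) - 2c_2te^(4t) - 3c_2e^(4t), z(t) = c_1e^(4t) + c_2te^(4t) + 2c_2e^(4t)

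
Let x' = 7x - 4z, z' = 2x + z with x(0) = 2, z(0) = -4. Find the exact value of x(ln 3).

2646

A = [[7,-4],[2,1]]; eigenvalues λ = 3, 5.
Eigenvectors: (-1,-1) for λ=3, (-2,-1) for λ=5.
From the initial condition, c_1 = 10, c_2 = -6.
x(ln 3) = (10)(3^3)(-1) + (-6)(3^5)(-2) = 2646.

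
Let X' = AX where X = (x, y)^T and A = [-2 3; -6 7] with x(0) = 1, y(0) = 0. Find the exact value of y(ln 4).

-504

A = [[-2,3],[-6,7]]; eigenvalues λ = 4, 1.
Eigenvectors: (-1,-2) for λ=4, (-1,-1) for λ=1.
From the initial condition, c_1 = 1, c_2 = -2.
y(ln 4) = (1)(4^4)(-2) + (-2)(4^1)(-1) = -504.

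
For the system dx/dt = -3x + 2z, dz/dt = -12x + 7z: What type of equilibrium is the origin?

unstable node

A = [[-3,2],[-12,7]]; det(A-λI) = λ^2 - 4λ + 3.
λ = 3, 1: both positive.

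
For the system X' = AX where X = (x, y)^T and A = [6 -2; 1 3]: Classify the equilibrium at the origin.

A = [[6,-2],[1,3]]; det(A-λI) = λ^2 - 9λ + 20.
λ = 5, 4: both positive.

unstable node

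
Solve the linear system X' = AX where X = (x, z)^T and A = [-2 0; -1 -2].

Coefficient matrix A = [[-2, 0], [-1, -2]].
Characteristic polynomial det(A - λI) = λ^2 + 4λ + 4 = 0.
Single eigenvalue λ = -2 with algebraic multiplicity 2.
Eigenvector v = (0,-1); generalized eigenvector w with (A-λI)w=v is (1,0).
General solution: e^(-2t)[c_1·v + c_2·(t·v + w)].

x(t) = c_2e^(-2t), z(t) = -c_1e^(-2t) - c_2te^(-2t)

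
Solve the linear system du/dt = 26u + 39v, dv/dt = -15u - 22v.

Coefficient matrix A = [[26, 39], [-15, -22]].
Characteristic polynomial det(A - λI) = λ^2 - 4λ + 13 = 0.
Eigenvalues λ = 2 ± 3i (complex conjugate pair).
For λ=2+3i: an eigenvector is (-3,2) - i(2,-1) = (-3 - 2i, 2 + i).
A real fundamental pair from Re and Im of e^((2+3i)t)v: X_1 = e^(2t)(cos(3t)·(-3,2) + sin(3t)·(2,-1)), X_2 = e^(2t)(sin(3t)·(-3,2) - cos(3t)·(2,-1)).
General solution: K_1X_1 + K_2X_2.

u(t) = 2K_1e^(2t)sin(3t) - 3K_1e^(2t)cos(3t) - 3K_2e^(2t)sin(3t) - 2K_2e^(2t)cos(3t), v(t) = -K_1e^(2t)sin(3t) + 2K_1e^(2t)cos(3t) + 2K_2e^(2t)sin(3t) + K_2e^(2t)cos(3t)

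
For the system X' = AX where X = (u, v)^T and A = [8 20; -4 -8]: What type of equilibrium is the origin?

A = [[8,20],[-4,-8]]; det(A-λI) = λ^2 + 16.
λ = 0 ± 4i: zero real part.

center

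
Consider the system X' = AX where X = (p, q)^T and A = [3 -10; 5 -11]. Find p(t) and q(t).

p(t) = -c_1e^(-4t)sin(t) - 3c_1e^(-4t)cos(t) - 3c_2e^(-4t)sin(t) + c_2e^(-4t)cos(t), q(t) = -c_1e^(-4t)sin(t) - 2c_1e^(-4t)cos(t) - 2c_2e^(-4t)sin(t) + c_2e^(-4t)cos(t)

Coefficient matrix A = [[3, -10], [5, -11]].
Characteristic polynomial det(A - λI) = λ^2 + 8λ + 17 = 0.
Eigenvalues λ = -4 ± i (complex conjugate pair).
For λ=-4+i: an eigenvector is (-3,-2) - i(-1,-1) = (-3 + i, -2 + i).
A real fundamental pair from Re and Im of e^((-4+i)t)v: X_1 = e^(-4t)(cos(t)·(-3,-2) + sin(t)·(-1,-1)), X_2 = e^(-4t)(sin(t)·(-3,-2) - cos(t)·(-1,-1)).
General solution: c_1X_1 + c_2X_2.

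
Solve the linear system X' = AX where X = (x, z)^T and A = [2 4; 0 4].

Coefficient matrix A = [[2, 4], [0, 4]].
Characteristic polynomial det(A - λI) = λ^2 - 6λ + 8 = 0.
Eigenvalues λ = 4, 2.
For λ=4: (A-λI) row 1 is [-2, 4], so an eigenvector is (-2, -1).
For λ=2: (A-λI) row 1 is [0, 4], so an eigenvector is (-1, 0).
General solution: K_1e^(4t)(-2,-1) + K_2e^(2t)(-1,0).

x(t) = -2K_1e^(4t) - K_2e^(2t), z(t) = -K_1e^(4t)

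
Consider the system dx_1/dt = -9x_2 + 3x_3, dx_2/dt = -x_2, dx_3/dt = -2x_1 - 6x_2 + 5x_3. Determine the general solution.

Coefficient matrix A = [[0, -9, 3], [0, -1, 0], [-2, -6, 5]].
det(A - λI) = 0 gives eigenvalues λ = 3, -1, 2.
For λ=3: eigenvector (1,0,1).
For λ=-1: eigenvector (3,1,2).
For λ=2: eigenvector (3,0,2).
General solution: c_1e^(3t)(1,0,1) + c_2e^(-t)(3,1,2) + c_3e^(2t)(3,0,2).

x_1(t) = c_1e^(3t) + 3c_2e^(-t) + 3c_3e^(2t), x_2(t) = c_2e^(-t), x_3(t) = c_1e^(3t) + 2c_2e^(-t) + 2c_3e^(2t)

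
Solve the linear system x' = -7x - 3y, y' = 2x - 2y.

x(t) = 3c_1e^(-5t) - c_2e^(-4t), y(t) = -2c_1e^(-5t) + c_2e^(-4t)

Coefficient matrix A = [[-7, -3], [2, -2]].
Characteristic polynomial det(A - λI) = λ^2 + 9λ + 20 = 0.
Eigenvalues λ = -5, -4.
For λ=-5: (A-λI) row 1 is [-2, -3], so an eigenvector is (3, -2).
For λ=-4: (A-λI) row 1 is [-3, -3], so an eigenvector is (-1, 1).
General solution: c_1e^(-5t)(3,-2) + c_2e^(-4t)(-1,1).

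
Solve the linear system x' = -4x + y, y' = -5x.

x(t) = -C_1e^(-2t)cos(t) - C_2e^(-2t)sin(t), y(t) = C_1e^(-2t)sin(t) - 2C_1e^(-2t)cos(t) - 2C_2e^(-2t)sin(t) - C_2e^(-2t)cos(t)

Coefficient matrix A = [[-4, 1], [-5, 0]].
Characteristic polynomial det(A - λI) = λ^2 + 4λ + 5 = 0.
Eigenvalues λ = -2 ± i (complex conjugate pair).
For λ=-2+i: an eigenvector is (-1,-2) - i(0,1) = (-1, -2 - i).
A real fundamental pair from Re and Im of e^((-2+i)t)v: X_1 = e^(-2t)(cos(t)·(-1,-2) + sin(t)·(0,1)), X_2 = e^(-2t)(sin(t)·(-1,-2) - cos(t)·(0,1)).
General solution: C_1X_1 + C_2X_2.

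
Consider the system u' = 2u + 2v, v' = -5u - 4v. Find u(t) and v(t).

u(t) = c_1e^(-t)sin(t) + c_1e^(-t)cos(t) + c_2e^(-t)sin(t) - c_2e^(-t)cos(t), v(t) = -2c_1e^(-t)sin(t) - c_1e^(-t)cos(t) - c_2e^(-t)sin(t) + 2c_2e^(-t)cos(t)

Coefficient matrix A = [[2, 2], [-5, -4]].
Characteristic polynomial det(A - λI) = λ^2 + 2λ + 2 = 0.
Eigenvalues λ = -1 ± i (complex conjugate pair).
For λ=-1+i: an eigenvector is (1,-1) - i(1,-2) = (1 - i, -1 + 2i).
A real fundamental pair from Re and Im of e^((-1+i)t)v: X_1 = e^(-t)(cos(t)·(1,-1) + sin(t)·(1,-2)), X_2 = e^(-t)(sin(t)·(1,-1) - cos(t)·(1,-2)).
General solution: c_1X_1 + c_2X_2.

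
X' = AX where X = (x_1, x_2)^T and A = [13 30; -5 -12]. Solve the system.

Coefficient matrix A = [[13, 30], [-5, -12]].
Characteristic polynomial det(A - λI) = λ^2 - λ - 6 = 0.
Eigenvalues λ = -2, 3.
For λ=-2: (A-λI) row 1 is [15, 30], so an eigenvector is (2, -1).
For λ=3: (A-λI) row 1 is [10, 30], so an eigenvector is (3, -1).
General solution: c_1e^(-2t)(2,-1) + c_2e^(3t)(3,-1).

x_1(t) = 2c_1e^(-2t) + 3c_2e^(3t), x_2(t) = -c_1e^(-2t) - c_2e^(3t)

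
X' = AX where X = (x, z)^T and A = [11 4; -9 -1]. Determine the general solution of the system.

x(t) = -2C_1e^(5t) - 2C_2te^(5t) + C_2e^(5t), z(t) = 3C_1e^(5t) + 3C_2te^(5t) - 2C_2e^(5t)

Coefficient matrix A = [[11, 4], [-9, -1]].
Characteristic polynomial det(A - λI) = λ^2 - 10λ + 25 = 0.
Single eigenvalue λ = 5 with algebraic multiplicity 2.
Eigenvector v = (-2,3); generalized eigenvector w with (A-λI)w=v is (1,-2).
General solution: e^(5t)[C_1·v + C_2·(t·v + w)].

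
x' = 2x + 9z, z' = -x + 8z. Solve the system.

Coefficient matrix A = [[2, 9], [-1, 8]].
Characteristic polynomial det(A - λI) = λ^2 - 10λ + 25 = 0.
Single eigenvalue λ = 5 with algebraic multiplicity 2.
Eigenvector v = (-3,-1); generalized eigenvector w with (A-λI)w=v is (-2,-1).
General solution: e^(5t)[K_1·v + K_2·(t·v + w)].

x(t) = -3K_1e^(5t) - 3K_2te^(5t) - 2K_2e^(5t), z(t) = -K_1e^(5t) - K_2te^(5t) - K_2e^(5t)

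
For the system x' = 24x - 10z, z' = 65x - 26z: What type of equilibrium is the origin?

stable spiral

A = [[24,-10],[65,-26]]; det(A-λI) = λ^2 + 2λ + 26.
λ = -1 ± 5i: negative real part.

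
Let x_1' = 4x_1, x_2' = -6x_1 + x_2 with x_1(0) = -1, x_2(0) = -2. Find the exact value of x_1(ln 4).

A = [[4,0],[-6,1]]; eigenvalues λ = 1, 4.
Eigenvectors: (0,-1) for λ=1, (-1,2) for λ=4.
From the initial condition, c_1 = 4, c_2 = 1.
x_1(ln 4) = (4)(4^1)(0) + (1)(4^4)(-1) = -256.

-256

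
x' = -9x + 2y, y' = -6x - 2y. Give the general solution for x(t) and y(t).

x(t) = -K_1e^(-5t) - 2K_2e^(-6t), y(t) = -2K_1e^(-5t) - 3K_2e^(-6t)

Coefficient matrix A = [[-9, 2], [-6, -2]].
Characteristic polynomial det(A - λI) = λ^2 + 11λ + 30 = 0.
Eigenvalues λ = -5, -6.
For λ=-5: (A-λI) row 1 is [-4, 2], so an eigenvector is (-1, -2).
For λ=-6: (A-λI) row 1 is [-3, 2], so an eigenvector is (-2, -3).
General solution: K_1e^(-5t)(-1,-2) + K_2e^(-6t)(-2,-3).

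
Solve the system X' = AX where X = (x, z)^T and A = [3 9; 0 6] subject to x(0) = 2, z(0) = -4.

Coefficient matrix A = [[3, 9], [0, 6]].
Characteristic polynomial det(A - λI) = λ^2 - 9λ + 18 = 0.
Eigenvalues λ = 3, 6.
For λ=3: (A-λI) row 1 is [0, 9], so an eigenvector is (-1, 0).
For λ=6: (A-λI) row 1 is [-3, 9], so an eigenvector is (3, 1).
General solution: c_1e^(3t)(-1,0) + c_2e^(6t)(3,1).
Applying x(0)=2, z(0)=-4 gives c_1=-14, c_2=-4.

x(t) = -12e^(6t) + 14e^(3t), z(t) = -4e^(6t)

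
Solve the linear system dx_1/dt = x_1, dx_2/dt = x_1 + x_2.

Coefficient matrix A = [[1, 0], [1, 1]].
Characteristic polynomial det(A - λI) = λ^2 - 2λ + 1 = 0.
Single eigenvalue λ = 1 with algebraic multiplicity 2.
Eigenvector v = (0,-1); generalized eigenvector w with (A-λI)w=v is (-1,1).
General solution: e^(t)[K_1·v + K_2·(t·v + w)].

x_1(t) = -K_2e^(t), x_2(t) = -K_1e^(t) - K_2te^(t) + K_2e^(t)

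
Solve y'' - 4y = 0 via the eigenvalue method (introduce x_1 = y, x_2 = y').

Let x_1 = y, x_2 = y'. Then x_1' = x_2 and x_2' = 4x_1.
A = [[0,1],[4,0]]; det(A-λI) = λ^2 - 4.
Eigenvalues λ = 2, -2 with eigenvectors (1,2), (1,-2).

y(t) = C_1e^(2t) + C_2e^(-2t)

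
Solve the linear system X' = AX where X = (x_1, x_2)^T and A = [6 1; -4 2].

x_1(t) = K_1e^(4t) + K_2te^(4t), x_2(t) = -2K_1e^(4t) - 2K_2te^(4t) + K_2e^(4t)

Coefficient matrix A = [[6, 1], [-4, 2]].
Characteristic polynomial det(A - λI) = λ^2 - 8λ + 16 = 0.
Single eigenvalue λ = 4 with algebraic multiplicity 2.
Eigenvector v = (1,-2); generalized eigenvector w with (A-λI)w=v is (0,1).
General solution: e^(4t)[K_1·v + K_2·(t·v + w)].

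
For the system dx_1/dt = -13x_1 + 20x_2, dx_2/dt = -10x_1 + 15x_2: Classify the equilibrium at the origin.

unstable spiral

A = [[-13,20],[-10,15]]; det(A-λI) = λ^2 - 2λ + 5.
λ = 1 ± 2i: positive real part.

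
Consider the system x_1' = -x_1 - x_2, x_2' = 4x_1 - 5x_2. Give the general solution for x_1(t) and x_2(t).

x_1(t) = c_1e^(-3t) + c_2te^(-3t) - c_2e^(-3t), x_2(t) = 2c_1e^(-3t) + 2c_2te^(-3t) - 3c_2e^(-3t)

Coefficient matrix A = [[-1, -1], [4, -5]].
Characteristic polynomial det(A - λI) = λ^2 + 6λ + 9 = 0.
Single eigenvalue λ = -3 with algebraic multiplicity 2.
Eigenvector v = (1,2); generalized eigenvector w with (A-λI)w=v is (-1,-3).
General solution: e^(-3t)[c_1·v + c_2·(t·v + w)].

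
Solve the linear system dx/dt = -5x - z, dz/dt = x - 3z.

Coefficient matrix A = [[-5, -1], [1, -3]].
Characteristic polynomial det(A - λI) = λ^2 + 8λ + 16 = 0.
Single eigenvalue λ = -4 with algebraic multiplicity 2.
Eigenvector v = (1,-1); generalized eigenvector w with (A-λI)w=v is (2,-3).
General solution: e^(-4t)[c_1·v + c_2·(t·v + w)].

x(t) = c_1e^(-4t) + c_2te^(-4t) + 2c_2e^(-4t), z(t) = -c_1e^(-4t) - c_2te^(-4t) - 3c_2e^(-4t)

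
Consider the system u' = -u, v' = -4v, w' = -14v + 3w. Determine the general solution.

u(t) = K_1e^(-t), v(t) = K_2e^(-4t), w(t) = 2K_2e^(-4t) + K_3e^(3t)

Coefficient matrix A = [[-1, 0, 0], [0, -4, 0], [0, -14, 3]].
det(A - λI) = 0 gives eigenvalues λ = -1, -4, 3.
For λ=-1: eigenvector (1,0,0).
For λ=-4: eigenvector (0,1,2).
For λ=3: eigenvector (0,0,1).
General solution: K_1e^(-t)(1,0,0) + K_2e^(-4t)(0,1,2) + K_3e^(3t)(0,0,1).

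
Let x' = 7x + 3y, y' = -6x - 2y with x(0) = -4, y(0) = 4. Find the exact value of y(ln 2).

A = [[7,3],[-6,-2]]; eigenvalues λ = 1, 4.
Eigenvectors: (1,-2) for λ=1, (-1,1) for λ=4.
From the initial condition, c_1 = 0, c_2 = 4.
y(ln 2) = (0)(2^1)(-2) + (4)(2^4)(1) = 64.

64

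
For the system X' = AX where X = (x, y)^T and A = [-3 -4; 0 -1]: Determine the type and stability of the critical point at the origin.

A = [[-3,-4],[0,-1]]; det(A-λI) = λ^2 + 4λ + 3.
λ = -1, -3: both negative.

stable node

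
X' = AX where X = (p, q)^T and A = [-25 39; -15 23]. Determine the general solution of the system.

Coefficient matrix A = [[-25, 39], [-15, 23]].
Characteristic polynomial det(A - λI) = λ^2 + 2λ + 10 = 0.
Eigenvalues λ = -1 ± 3i (complex conjugate pair).
For λ=-1+3i: an eigenvector is (-2,-1) - i(3,2) = (-2 - 3i, -1 - 2i).
A real fundamental pair from Re and Im of e^((-1+3i)t)v: X_1 = e^(-t)(cos(3t)·(-2,-1) + sin(3t)·(3,2)), X_2 = e^(-t)(sin(3t)·(-2,-1) - cos(3t)·(3,2)).
General solution: K_1X_1 + K_2X_2.

p(t) = 3K_1e^(-t)sin(3t) - 2K_1e^(-t)cos(3t) - 2K_2e^(-t)sin(3t) - 3K_2e^(-t)cos(3t), q(t) = 2K_1e^(-t)sin(3t) - K_1e^(-t)cos(3t) - K_2e^(-t)sin(3t) - 2K_2e^(-t)cos(3t)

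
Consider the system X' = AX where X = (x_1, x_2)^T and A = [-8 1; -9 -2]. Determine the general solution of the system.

Coefficient matrix A = [[-8, 1], [-9, -2]].
Characteristic polynomial det(A - λI) = λ^2 + 10λ + 25 = 0.
Single eigenvalue λ = -5 with algebraic multiplicity 2.
Eigenvector v = (-1,-3); generalized eigenvector w with (A-λI)w=v is (0,-1).
General solution: e^(-5t)[K_1·v + K_2·(t·v + w)].

x_1(t) = -K_1e^(-5t) - K_2te^(-5t), x_2(t) = -3K_1e^(-5t) - 3K_2te^(-5t) - K_2e^(-5t)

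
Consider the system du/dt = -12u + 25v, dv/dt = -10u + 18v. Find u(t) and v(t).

Coefficient matrix A = [[-12, 25], [-10, 18]].
Characteristic polynomial det(A - λI) = λ^2 - 6λ + 34 = 0.
Eigenvalues λ = 3 ± 5i (complex conjugate pair).
For λ=3+5i: an eigenvector is (1,1) - i(2,1) = (1 - 2i, 1 - i).
A real fundamental pair from Re and Im of e^((3+5i)t)v: X_1 = e^(3t)(cos(5t)·(1,1) + sin(5t)·(2,1)), X_2 = e^(3t)(sin(5t)·(1,1) - cos(5t)·(2,1)).
General solution: K_1X_1 + K_2X_2.

u(t) = 2K_1e^(3t)sin(5t) + K_1e^(3t)cos(5t) + K_2e^(3t)sin(5t) - 2K_2e^(3t)cos(5t), v(t) = K_1e^(3t)sin(5t) + K_1e^(3t)cos(5t) + K_2e^(3t)sin(5t) - K_2e^(3t)cos(5t)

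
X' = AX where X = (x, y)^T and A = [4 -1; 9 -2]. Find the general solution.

x(t) = -C_1e^(t) - C_2te^(t) - C_2e^(t), y(t) = -3C_1e^(t) - 3C_2te^(t) - 2C_2e^(t)

Coefficient matrix A = [[4, -1], [9, -2]].
Characteristic polynomial det(A - λI) = λ^2 - 2λ + 1 = 0.
Single eigenvalue λ = 1 with algebraic multiplicity 2.
Eigenvector v = (-1,-3); generalized eigenvector w with (A-λI)w=v is (-1,-2).
General solution: e^(t)[C_1·v + C_2·(t·v + w)].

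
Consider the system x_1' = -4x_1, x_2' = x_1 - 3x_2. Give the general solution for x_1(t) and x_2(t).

Coefficient matrix A = [[-4, 0], [1, -3]].
Characteristic polynomial det(A - λI) = λ^2 + 7λ + 12 = 0.
Eigenvalues λ = -4, -3.
For λ=-4: (A-λI) row 2 is [1, 1], so an eigenvector is (-1, 1).
For λ=-3: (A-λI) row 1 is [-1, 0], so an eigenvector is (0, -1).
General solution: c_1e^(-4t)(-1,1) + c_2e^(-3t)(0,-1).

x_1(t) = -c_1e^(-4t), x_2(t) = c_1e^(-4t) - c_2e^(-3t)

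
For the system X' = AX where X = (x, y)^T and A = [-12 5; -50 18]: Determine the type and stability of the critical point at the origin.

unstable spiral

A = [[-12,5],[-50,18]]; det(A-λI) = λ^2 - 6λ + 34.
λ = 3 ± 5i: positive real part.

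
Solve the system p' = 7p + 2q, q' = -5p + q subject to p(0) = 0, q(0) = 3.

Coefficient matrix A = [[7, 2], [-5, 1]].
Characteristic polynomial det(A - λI) = λ^2 - 8λ + 17 = 0.
Eigenvalues λ = 4 ± i (complex conjugate pair).
For λ=4+i: an eigenvector is (1,-1) - i(1,-2) = (1 - i, -1 + 2i).
A real fundamental pair from Re and Im of e^((4+i)t)v: X_1 = e^(4t)(cos(t)·(1,-1) + sin(t)·(1,-2)), X_2 = e^(4t)(sin(t)·(1,-1) - cos(t)·(1,-2)).
General solution: C_1X_1 + C_2X_2.
Applying p(0)=0, q(0)=3 gives C_1=3, C_2=3.

p(t) = 6e^(4t)sin(t), q(t) = -9e^(4t)sin(t) + 3e^(4t)cos(t)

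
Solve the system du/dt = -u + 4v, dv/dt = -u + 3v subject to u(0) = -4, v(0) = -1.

Coefficient matrix A = [[-1, 4], [-1, 3]].
Characteristic polynomial det(A - λI) = λ^2 - 2λ + 1 = 0.
Single eigenvalue λ = 1 with algebraic multiplicity 2.
Eigenvector v = (-2,-1); generalized eigenvector w with (A-λI)w=v is (3,1).
General solution: e^(t)[C_1·v + C_2·(t·v + w)].
Applying u(0)=-4, v(0)=-1 gives C_1=-1, C_2=-2.

u(t) = 4te^(t) - 4e^(t), v(t) = 2te^(t) - e^(t)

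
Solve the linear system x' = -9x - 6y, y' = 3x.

x(t) = -c_1e^(-3t) - 2c_2e^(-6t), y(t) = c_1e^(-3t) + c_2e^(-6t)

Coefficient matrix A = [[-9, -6], [3, 0]].
Characteristic polynomial det(A - λI) = λ^2 + 9λ + 18 = 0.
Eigenvalues λ = -3, -6.
For λ=-3: (A-λI) row 1 is [-6, -6], so an eigenvector is (-1, 1).
For λ=-6: (A-λI) row 1 is [-3, -6], so an eigenvector is (-2, 1).
General solution: c_1e^(-3t)(-1,1) + c_2e^(-6t)(-2,1).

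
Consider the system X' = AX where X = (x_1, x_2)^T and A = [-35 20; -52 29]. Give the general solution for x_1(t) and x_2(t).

x_1(t) = 2c_1e^(-3t)sin(4t) + c_1e^(-3t)cos(4t) + c_2e^(-3t)sin(4t) - 2c_2e^(-3t)cos(4t), x_2(t) = 3c_1e^(-3t)sin(4t) + 2c_1e^(-3t)cos(4t) + 2c_2e^(-3t)sin(4t) - 3c_2e^(-3t)cos(4t)

Coefficient matrix A = [[-35, 20], [-52, 29]].
Characteristic polynomial det(A - λI) = λ^2 + 6λ + 25 = 0.
Eigenvalues λ = -3 ± 4i (complex conjugate pair).
For λ=-3+4i: an eigenvector is (1,2) - i(2,3) = (1 - 2i, 2 - 3i).
A real fundamental pair from Re and Im of e^((-3+4i)t)v: X_1 = e^(-3t)(cos(4t)·(1,2) + sin(4t)·(2,3)), X_2 = e^(-3t)(sin(4t)·(1,2) - cos(4t)·(2,3)).
General solution: c_1X_1 + c_2X_2.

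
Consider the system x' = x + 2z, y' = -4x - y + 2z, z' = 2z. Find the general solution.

x(t) = 2C_1e^(2t) + C_3e^(t), y(t) = -2C_1e^(2t) + C_2e^(-t) - 2C_3e^(t), z(t) = C_1e^(2t)

Coefficient matrix A = [[1, 0, 2], [-4, -1, 2], [0, 0, 2]].
det(A - λI) = 0 gives eigenvalues λ = 2, -1, 1.
For λ=2: eigenvector (2,-2,1).
For λ=-1: eigenvector (0,1,0).
For λ=1: eigenvector (1,-2,0).
General solution: C_1e^(2t)(2,-2,1) + C_2e^(-t)(0,1,0) + C_3e^(t)(1,-2,0).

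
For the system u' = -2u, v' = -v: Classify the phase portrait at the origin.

stable node

A = [[-2,0],[0,-1]]; det(A-λI) = λ^2 + 3λ + 2.
λ = -1, -2: both negative.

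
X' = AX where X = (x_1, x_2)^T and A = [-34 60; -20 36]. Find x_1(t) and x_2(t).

Coefficient matrix A = [[-34, 60], [-20, 36]].
Characteristic polynomial det(A - λI) = λ^2 - 2λ - 24 = 0.
Eigenvalues λ = 6, -4.
For λ=6: (A-λI) row 1 is [-40, 60], so an eigenvector is (-3, -2).
For λ=-4: (A-λI) row 1 is [-30, 60], so an eigenvector is (2, 1).
General solution: c_1e^(6t)(-3,-2) + c_2e^(-4t)(2,1).

x_1(t) = -3c_1e^(6t) + 2c_2e^(-4t), x_2(t) = -2c_1e^(6t) + c_2e^(-4t)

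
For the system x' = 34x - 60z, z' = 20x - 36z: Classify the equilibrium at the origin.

saddle

A = [[34,-60],[20,-36]]; det(A-λI) = λ^2 + 2λ - 24.
λ = -6, 4: opposite signs.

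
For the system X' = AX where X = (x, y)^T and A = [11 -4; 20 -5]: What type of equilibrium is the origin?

unstable spiral

A = [[11,-4],[20,-5]]; det(A-λI) = λ^2 - 6λ + 25.
λ = 3 ± 4i: positive real part.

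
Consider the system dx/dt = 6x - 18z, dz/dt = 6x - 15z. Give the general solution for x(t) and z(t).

Coefficient matrix A = [[6, -18], [6, -15]].
Characteristic polynomial det(A - λI) = λ^2 + 9λ + 18 = 0.
Eigenvalues λ = -6, -3.
For λ=-6: (A-λI) row 1 is [12, -18], so an eigenvector is (-3, -2).
For λ=-3: (A-λI) row 1 is [9, -18], so an eigenvector is (-2, -1).
General solution: C_1e^(-6t)(-3,-2) + C_2e^(-3t)(-2,-1).

x(t) = -3C_1e^(-6t) - 2C_2e^(-3t), z(t) = -2C_1e^(-6t) - C_2e^(-3t)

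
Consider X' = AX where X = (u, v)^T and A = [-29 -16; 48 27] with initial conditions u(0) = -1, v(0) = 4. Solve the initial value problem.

u(t) = -5e^(3t) + 4e^(-5t), v(t) = 10e^(3t) - 6e^(-5t)

Coefficient matrix A = [[-29, -16], [48, 27]].
Characteristic polynomial det(A - λI) = λ^2 + 2λ - 15 = 0.
Eigenvalues λ = -5, 3.
For λ=-5: (A-λI) row 1 is [-24, -16], so an eigenvector is (2, -3).
For λ=3: (A-λI) row 1 is [-32, -16], so an eigenvector is (1, -2).
General solution: K_1e^(-5t)(2,-3) + K_2e^(3t)(1,-2).
Applying u(0)=-1, v(0)=4 gives K_1=2, K_2=-5.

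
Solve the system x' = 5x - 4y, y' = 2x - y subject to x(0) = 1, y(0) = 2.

Coefficient matrix A = [[5, -4], [2, -1]].
Characteristic polynomial det(A - λI) = λ^2 - 4λ + 3 = 0.
Eigenvalues λ = 3, 1.
For λ=3: (A-λI) row 1 is [2, -4], so an eigenvector is (2, 1).
For λ=1: (A-λI) row 1 is [4, -4], so an eigenvector is (-1, -1).
General solution: C_1e^(3t)(2,1) + C_2e^(t)(-1,-1).
Applying x(0)=1, y(0)=2 gives C_1=-1, C_2=-3.

x(t) = -2e^(3t) + 3e^(t), y(t) = -e^(3t) + 3e^(t)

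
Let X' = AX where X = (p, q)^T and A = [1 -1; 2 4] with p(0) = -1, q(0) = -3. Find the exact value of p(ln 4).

A = [[1,-1],[2,4]]; eigenvalues λ = 2, 3.
Eigenvectors: (1,-1) for λ=2, (1,-2) for λ=3.
From the initial condition, c_1 = -5, c_2 = 4.
p(ln 4) = (-5)(4^2)(1) + (4)(4^3)(1) = 176.

176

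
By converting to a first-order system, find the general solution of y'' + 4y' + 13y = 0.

Let x_1 = y, x_2 = y'. Then x_1' = x_2 and x_2' = -13x_1 - 4x_2.
A = [[0,1],[-13,-4]]; det(A-λI) = λ^2 + 4λ + 13.
Eigenvalues λ = -2 ± 3i.

y(t) = c_1e^(-2t)cos(3t) + c_2e^(-2t)sin(3t)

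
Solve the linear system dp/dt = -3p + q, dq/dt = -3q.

p(t) = K_1e^(-3t) + K_2te^(-3t) - 3K_2e^(-3t), q(t) = K_2e^(-3t)

Coefficient matrix A = [[-3, 1], [0, -3]].
Characteristic polynomial det(A - λI) = λ^2 + 6λ + 9 = 0.
Single eigenvalue λ = -3 with algebraic multiplicity 2.
Eigenvector v = (1,0); generalized eigenvector w with (A-λI)w=v is (-3,1).
General solution: e^(-3t)[K_1·v + K_2·(t·v + w)].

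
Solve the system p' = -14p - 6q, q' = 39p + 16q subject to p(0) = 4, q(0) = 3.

Coefficient matrix A = [[-14, -6], [39, 16]].
Characteristic polynomial det(A - λI) = λ^2 - 2λ + 10 = 0.
Eigenvalues λ = 1 ± 3i (complex conjugate pair).
For λ=1+3i: an eigenvector is (1,-3) - i(1,-2) = (1 - i, -3 + 2i).
A real fundamental pair from Re and Im of e^((1+3i)t)v: X_1 = e^(t)(cos(3t)·(1,-3) + sin(3t)·(1,-2)), X_2 = e^(t)(sin(3t)·(1,-3) - cos(3t)·(1,-2)).
General solution: K_1X_1 + K_2X_2.
Applying p(0)=4, q(0)=3 gives K_1=-11, K_2=-15.

p(t) = -26e^(t)sin(3t) + 4e^(t)cos(3t), q(t) = 67e^(t)sin(3t) + 3e^(t)cos(3t)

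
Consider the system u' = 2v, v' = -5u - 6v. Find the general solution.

Coefficient matrix A = [[0, 2], [-5, -6]].
Characteristic polynomial det(A - λI) = λ^2 + 6λ + 10 = 0.
Eigenvalues λ = -3 ± i (complex conjugate pair).
For λ=-3+i: an eigenvector is (1,-1) - i(1,-2) = (1 - i, -1 + 2i).
A real fundamental pair from Re and Im of e^((-3+i)t)v: X_1 = e^(-3t)(cos(t)·(1,-1) + sin(t)·(1,-2)), X_2 = e^(-3t)(sin(t)·(1,-1) - cos(t)·(1,-2)).
General solution: C_1X_1 + C_2X_2.

u(t) = C_1e^(-3t)sin(t) + C_1e^(-3t)cos(t) + C_2e^(-3t)sin(t) - C_2e^(-3t)cos(t), v(t) = -2C_1e^(-3t)sin(t) - C_1e^(-3t)cos(t) - C_2e^(-3t)sin(t) + 2C_2e^(-3t)cos(t)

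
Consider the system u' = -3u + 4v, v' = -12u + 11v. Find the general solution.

Coefficient matrix A = [[-3, 4], [-12, 11]].
Characteristic polynomial det(A - λI) = λ^2 - 8λ + 15 = 0.
Eigenvalues λ = 5, 3.
For λ=5: (A-λI) row 1 is [-8, 4], so an eigenvector is (-1, -2).
For λ=3: (A-λI) row 1 is [-6, 4], so an eigenvector is (-2, -3).
General solution: K_1e^(5t)(-1,-2) + K_2e^(3t)(-2,-3).

u(t) = -K_1e^(5t) - 2K_2e^(3t), v(t) = -2K_1e^(5t) - 3K_2e^(3t)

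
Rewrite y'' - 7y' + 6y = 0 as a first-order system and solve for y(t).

Let x_1 = y, x_2 = y'. Then x_1' = x_2 and x_2' = -6x_1 + 7x_2.
A = [[0,1],[-6,7]]; det(A-λI) = λ^2 - 7λ + 6.
Eigenvalues λ = 1, 6 with eigenvectors (1,1), (1,6).

y(t) = c_1e^(t) + c_2e^(6t)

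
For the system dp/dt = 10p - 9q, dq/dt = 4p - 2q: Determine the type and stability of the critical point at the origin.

unstable improper node

A = [[10,-9],[4,-2]]; det(A-λI) = λ^2 - 8λ + 16.
repeated λ = 4 with a single eigenvector.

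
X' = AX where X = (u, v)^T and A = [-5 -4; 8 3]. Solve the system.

u(t) = K_1e^(-t)cos(4t) + K_2e^(-t)sin(4t), v(t) = K_1e^(-t)sin(4t) - K_1e^(-t)cos(4t) - K_2e^(-t)sin(4t) - K_2e^(-t)cos(4t)

Coefficient matrix A = [[-5, -4], [8, 3]].
Characteristic polynomial det(A - λI) = λ^2 + 2λ + 17 = 0.
Eigenvalues λ = -1 ± 4i (complex conjugate pair).
For λ=-1+4i: an eigenvector is (1,-1) - i(0,1) = (1, -1 - i).
A real fundamental pair from Re and Im of e^((-1+4i)t)v: X_1 = e^(-t)(cos(4t)·(1,-1) + sin(4t)·(0,1)), X_2 = e^(-t)(sin(4t)·(1,-1) - cos(4t)·(0,1)).
General solution: K_1X_1 + K_2X_2.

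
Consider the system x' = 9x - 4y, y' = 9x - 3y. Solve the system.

Coefficient matrix A = [[9, -4], [9, -3]].
Characteristic polynomial det(A - λI) = λ^2 - 6λ + 9 = 0.
Single eigenvalue λ = 3 with algebraic multiplicity 2.
Eigenvector v = (2,3); generalized eigenvector w with (A-λI)w=v is (-1,-2).
General solution: e^(3t)[C_1·v + C_2·(t·v + w)].

x(t) = 2C_1e^(3t) + 2C_2te^(3t) - C_2e^(3t), y(t) = 3C_1e^(3t) + 3C_2te^(3t) - 2C_2e^(3t)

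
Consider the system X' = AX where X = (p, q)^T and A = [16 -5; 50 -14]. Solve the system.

p(t) = c_1e^(t)cos(5t) + c_2e^(t)sin(5t), q(t) = c_1e^(t)sin(5t) + 3c_1e^(t)cos(5t) + 3c_2e^(t)sin(5t) - c_2e^(t)cos(5t)

Coefficient matrix A = [[16, -5], [50, -14]].
Characteristic polynomial det(A - λI) = λ^2 - 2λ + 26 = 0.
Eigenvalues λ = 1 ± 5i (complex conjugate pair).
For λ=1+5i: an eigenvector is (1,3) - i(0,1) = (1, 3 - i).
A real fundamental pair from Re and Im of e^((1+5i)t)v: X_1 = e^(t)(cos(5t)·(1,3) + sin(5t)·(0,1)), X_2 = e^(t)(sin(5t)·(1,3) - cos(5t)·(0,1)).
General solution: c_1X_1 + c_2X_2.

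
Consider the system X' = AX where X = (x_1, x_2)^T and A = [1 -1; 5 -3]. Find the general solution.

Coefficient matrix A = [[1, -1], [5, -3]].
Characteristic polynomial det(A - λI) = λ^2 + 2λ + 2 = 0.
Eigenvalues λ = -1 ± i (complex conjugate pair).
For λ=-1+i: an eigenvector is (-1,-2) - i(0,-1) = (-1, -2 + i).
A real fundamental pair from Re and Im of e^((-1+i)t)v: X_1 = e^(-t)(cos(t)·(-1,-2) + sin(t)·(0,-1)), X_2 = e^(-t)(sin(t)·(-1,-2) - cos(t)·(0,-1)).
General solution: C_1X_1 + C_2X_2.

x_1(t) = -C_1e^(-t)cos(t) - C_2e^(-t)sin(t), x_2(t) = -C_1e^(-t)sin(t) - 2C_1e^(-t)cos(t) - 2C_2e^(-t)sin(t) + C_2e^(-t)cos(t)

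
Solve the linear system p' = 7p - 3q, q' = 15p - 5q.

Coefficient matrix A = [[7, -3], [15, -5]].
Characteristic polynomial det(A - λI) = λ^2 - 2λ + 10 = 0.
Eigenvalues λ = 1 ± 3i (complex conjugate pair).
For λ=1+3i: an eigenvector is (0,1) - i(-1,-2) = (0 + i, 1 + 2i).
A real fundamental pair from Re and Im of e^((1+3i)t)v: X_1 = e^(t)(cos(3t)·(0,1) + sin(3t)·(-1,-2)), X_2 = e^(t)(sin(3t)·(0,1) - cos(3t)·(-1,-2)).
General solution: C_1X_1 + C_2X_2.

p(t) = -C_1e^(t)sin(3t) + C_2e^(t)cos(3t), q(t) = -2C_1e^(t)sin(3t) + C_1e^(t)cos(3t) + C_2e^(t)sin(3t) + 2C_2e^(t)cos(3t)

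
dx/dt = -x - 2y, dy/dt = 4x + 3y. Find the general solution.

x(t) = c_1e^(t)sin(2t) - c_2e^(t)cos(2t), y(t) = -c_1e^(t)sin(2t) - c_1e^(t)cos(2t) - c_2e^(t)sin(2t) + c_2e^(t)cos(2t)

Coefficient matrix A = [[-1, -2], [4, 3]].
Characteristic polynomial det(A - λI) = λ^2 - 2λ + 5 = 0.
Eigenvalues λ = 1 ± 2i (complex conjugate pair).
For λ=1+2i: an eigenvector is (0,-1) - i(1,-1) = (0 - i, -1 + i).
A real fundamental pair from Re and Im of e^((1+2i)t)v: X_1 = e^(t)(cos(2t)·(0,-1) + sin(2t)·(1,-1)), X_2 = e^(t)(sin(2t)·(0,-1) - cos(2t)·(1,-1)).
General solution: c_1X_1 + c_2X_2.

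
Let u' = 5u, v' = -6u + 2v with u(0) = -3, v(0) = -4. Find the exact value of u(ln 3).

A = [[5,0],[-6,2]]; eigenvalues λ = 5, 2.
Eigenvectors: (-1,2) for λ=5, (0,-1) for λ=2.
From the initial condition, c_1 = 3, c_2 = 10.
u(ln 3) = (3)(3^5)(-1) + (10)(3^2)(0) = -729.

-729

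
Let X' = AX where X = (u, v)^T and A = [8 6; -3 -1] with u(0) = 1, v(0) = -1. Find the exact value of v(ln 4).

-16

A = [[8,6],[-3,-1]]; eigenvalues λ = 2, 5.
Eigenvectors: (-1,1) for λ=2, (-2,1) for λ=5.
From the initial condition, c_1 = -1, c_2 = 0.
v(ln 4) = (-1)(4^2)(1) + (0)(4^5)(1) = -16.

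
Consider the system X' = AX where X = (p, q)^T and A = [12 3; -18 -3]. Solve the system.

Coefficient matrix A = [[12, 3], [-18, -3]].
Characteristic polynomial det(A - λI) = λ^2 - 9λ + 18 = 0.
Eigenvalues λ = 3, 6.
For λ=3: (A-λI) row 1 is [9, 3], so an eigenvector is (-1, 3).
For λ=6: (A-λI) row 1 is [6, 3], so an eigenvector is (-1, 2).
General solution: c_1e^(3t)(-1,3) + c_2e^(6t)(-1,2).

p(t) = -c_1e^(3t) - c_2e^(6t), q(t) = 3c_1e^(3t) + 2c_2e^(6t)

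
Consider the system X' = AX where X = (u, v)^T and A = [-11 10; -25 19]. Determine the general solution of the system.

Coefficient matrix A = [[-11, 10], [-25, 19]].
Characteristic polynomial det(A - λI) = λ^2 - 8λ + 41 = 0.
Eigenvalues λ = 4 ± 5i (complex conjugate pair).
For λ=4+5i: an eigenvector is (1,1) - i(-1,-2) = (1 + i, 1 + 2i).
A real fundamental pair from Re and Im of e^((4+5i)t)v: X_1 = e^(4t)(cos(5t)·(1,1) + sin(5t)·(-1,-2)), X_2 = e^(4t)(sin(5t)·(1,1) - cos(5t)·(-1,-2)).
General solution: K_1X_1 + K_2X_2.

u(t) = -K_1e^(4t)sin(5t) + K_1e^(4t)cos(5t) + K_2e^(4t)sin(5t) + K_2e^(4t)cos(5t), v(t) = -2K_1e^(4t)sin(5t) + K_1e^(4t)cos(5t) + K_2e^(4t)sin(5t) + 2K_2e^(4t)cos(5t)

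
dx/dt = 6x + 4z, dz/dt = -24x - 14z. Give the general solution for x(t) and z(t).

x(t) = -c_1e^(-6t) + c_2e^(-2t), z(t) = 3c_1e^(-6t) - 2c_2e^(-2t)

Coefficient matrix A = [[6, 4], [-24, -14]].
Characteristic polynomial det(A - λI) = λ^2 + 8λ + 12 = 0.
Eigenvalues λ = -6, -2.
For λ=-6: (A-λI) row 1 is [12, 4], so an eigenvector is (-1, 3).
For λ=-2: (A-λI) row 1 is [8, 4], so an eigenvector is (1, -2).
General solution: c_1e^(-6t)(-1,3) + c_2e^(-2t)(1,-2).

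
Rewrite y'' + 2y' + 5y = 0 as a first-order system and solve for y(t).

Let x_1 = y, x_2 = y'. Then x_1' = x_2 and x_2' = -5x_1 - 2x_2.
A = [[0,1],[-5,-2]]; det(A-λI) = λ^2 + 2λ + 5.
Eigenvalues λ = -1 ± 2i.

y(t) = C_1e^(-t)cos(2t) + C_2e^(-t)sin(2t)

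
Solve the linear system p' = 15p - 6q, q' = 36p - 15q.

p(t) = -C_1e^(-3t) + C_2e^(3t), q(t) = -3C_1e^(-3t) + 2C_2e^(3t)

Coefficient matrix A = [[15, -6], [36, -15]].
Characteristic polynomial det(A - λI) = λ^2 - 9 = 0.
Eigenvalues λ = -3, 3.
For λ=-3: (A-λI) row 1 is [18, -6], so an eigenvector is (-1, -3).
For λ=3: (A-λI) row 1 is [12, -6], so an eigenvector is (1, 2).
General solution: C_1e^(-3t)(-1,-3) + C_2e^(3t)(1,2).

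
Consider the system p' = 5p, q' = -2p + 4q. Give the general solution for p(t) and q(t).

p(t) = -C_1e^(5t), q(t) = 2C_1e^(5t) + C_2e^(4t)

Coefficient matrix A = [[5, 0], [-2, 4]].
Characteristic polynomial det(A - λI) = λ^2 - 9λ + 20 = 0.
Eigenvalues λ = 5, 4.
For λ=5: (A-λI) row 2 is [-2, -1], so an eigenvector is (-1, 2).
For λ=4: (A-λI) row 1 is [1, 0], so an eigenvector is (0, 1).
General solution: C_1e^(5t)(-1,2) + C_2e^(4t)(0,1).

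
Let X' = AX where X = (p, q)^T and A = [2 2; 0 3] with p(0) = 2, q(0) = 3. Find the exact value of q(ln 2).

A = [[2,2],[0,3]]; eigenvalues λ = 3, 2.
Eigenvectors: (2,1) for λ=3, (-1,0) for λ=2.
From the initial condition, c_1 = 3, c_2 = 4.
q(ln 2) = (3)(2^3)(1) + (4)(2^2)(0) = 24.

24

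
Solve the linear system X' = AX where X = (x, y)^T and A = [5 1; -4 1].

Coefficient matrix A = [[5, 1], [-4, 1]].
Characteristic polynomial det(A - λI) = λ^2 - 6λ + 9 = 0.
Single eigenvalue λ = 3 with algebraic multiplicity 2.
Eigenvector v = (1,-2); generalized eigenvector w with (A-λI)w=v is (0,1).
General solution: e^(3t)[K_1·v + K_2·(t·v + w)].

x(t) = K_1e^(3t) + K_2te^(3t), y(t) = -2K_1e^(3t) - 2K_2te^(3t) + K_2e^(3t)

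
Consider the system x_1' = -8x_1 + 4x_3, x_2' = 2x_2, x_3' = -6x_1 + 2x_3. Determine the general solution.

x_1(t) = C_1e^(-4t) + 2C_3e^(-2t), x_2(t) = C_2e^(2t), x_3(t) = C_1e^(-4t) + 3C_3e^(-2t)

Coefficient matrix A = [[-8, 0, 4], [0, 2, 0], [-6, 0, 2]].
det(A - λI) = 0 gives eigenvalues λ = -4, 2, -2.
For λ=-4: eigenvector (1,0,1).
For λ=2: eigenvector (0,1,0).
For λ=-2: eigenvector (2,0,3).
General solution: C_1e^(-4t)(1,0,1) + C_2e^(2t)(0,1,0) + C_3e^(-2t)(2,0,3).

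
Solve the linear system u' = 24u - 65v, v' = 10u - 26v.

Coefficient matrix A = [[24, -65], [10, -26]].
Characteristic polynomial det(A - λI) = λ^2 + 2λ + 26 = 0.
Eigenvalues λ = -1 ± 5i (complex conjugate pair).
For λ=-1+5i: an eigenvector is (3,1) - i(2,1) = (3 - 2i, 1 - i).
A real fundamental pair from Re and Im of e^((-1+5i)t)v: X_1 = e^(-t)(cos(5t)·(3,1) + sin(5t)·(2,1)), X_2 = e^(-t)(sin(5t)·(3,1) - cos(5t)·(2,1)).
General solution: K_1X_1 + K_2X_2.

u(t) = 2K_1e^(-t)sin(5t) + 3K_1e^(-t)cos(5t) + 3K_2e^(-t)sin(5t) - 2K_2e^(-t)cos(5t), v(t) = K_1e^(-t)sin(5t) + K_1e^(-t)cos(5t) + K_2e^(-t)sin(5t) - K_2e^(-t)cos(5t)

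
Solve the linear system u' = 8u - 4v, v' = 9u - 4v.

Coefficient matrix A = [[8, -4], [9, -4]].
Characteristic polynomial det(A - λI) = λ^2 - 4λ + 4 = 0.
Single eigenvalue λ = 2 with algebraic multiplicity 2.
Eigenvector v = (-2,-3); generalized eigenvector w with (A-λI)w=v is (-1,-1).
General solution: e^(2t)[K_1·v + K_2·(t·v + w)].

u(t) = -2K_1e^(2t) - 2K_2te^(2t) - K_2e^(2t), v(t) = -3K_1e^(2t) - 3K_2te^(2t) - K_2e^(2t)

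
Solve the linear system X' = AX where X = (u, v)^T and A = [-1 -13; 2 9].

Coefficient matrix A = [[-1, -13], [2, 9]].
Characteristic polynomial det(A - λI) = λ^2 - 8λ + 17 = 0.
Eigenvalues λ = 4 ± i (complex conjugate pair).
For λ=4+i: an eigenvector is (-3,1) - i(2,-1) = (-3 - 2i, 1 + i).
A real fundamental pair from Re and Im of e^((4+i)t)v: X_1 = e^(4t)(cos(t)·(-3,1) + sin(t)·(2,-1)), X_2 = e^(4t)(sin(t)·(-3,1) - cos(t)·(2,-1)).
General solution: C_1X_1 + C_2X_2.

u(t) = 2C_1e^(4t)sin(t) - 3C_1e^(4t)cos(t) - 3C_2e^(4t)sin(t) - 2C_2e^(4t)cos(t), v(t) = -C_1e^(4t)sin(t) + C_1e^(4t)cos(t) + C_2e^(4t)sin(t) + C_2e^(4t)cos(t)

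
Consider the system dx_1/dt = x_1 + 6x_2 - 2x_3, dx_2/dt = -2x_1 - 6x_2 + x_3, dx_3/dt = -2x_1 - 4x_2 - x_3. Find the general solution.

Coefficient matrix A = [[1, 6, -2], [-2, -6, 1], [-2, -4, -1]].
det(A - λI) = 0 gives eigenvalues λ = -3, -2, -1.
For λ=-3: eigenvector (-1,1,1).
For λ=-2: eigenvector (-2,1,0).
For λ=-1: eigenvector (-2,1,1).
General solution: K_1e^(-3t)(-1,1,1) + K_2e^(-2t)(-2,1,0) + K_3e^(-t)(-2,1,1).

x_1(t) = -K_1e^(-3t) - 2K_2e^(-2t) - 2K_3e^(-t), x_2(t) = K_1e^(-3t) + K_2e^(-2t) + K_3e^(-t), x_3(t) = K_1e^(-3t) + K_3e^(-t)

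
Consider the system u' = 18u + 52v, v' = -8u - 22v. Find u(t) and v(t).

Coefficient matrix A = [[18, 52], [-8, -22]].
Characteristic polynomial det(A - λI) = λ^2 + 4λ + 20 = 0.
Eigenvalues λ = -2 ± 4i (complex conjugate pair).
For λ=-2+4i: an eigenvector is (3,-1) - i(2,-1) = (3 - 2i, -1 + i).
A real fundamental pair from Re and Im of e^((-2+4i)t)v: X_1 = e^(-2t)(cos(4t)·(3,-1) + sin(4t)·(2,-1)), X_2 = e^(-2t)(sin(4t)·(3,-1) - cos(4t)·(2,-1)).
General solution: K_1X_1 + K_2X_2.

u(t) = 2K_1e^(-2t)sin(4t) + 3K_1e^(-2t)cos(4t) + 3K_2e^(-2t)sin(4t) - 2K_2e^(-2t)cos(4t), v(t) = -K_1e^(-2t)sin(4t) - K_1e^(-2t)cos(4t) - K_2e^(-2t)sin(4t) + K_2e^(-2t)cos(4t)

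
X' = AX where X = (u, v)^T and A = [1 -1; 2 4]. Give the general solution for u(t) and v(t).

Coefficient matrix A = [[1, -1], [2, 4]].
Characteristic polynomial det(A - λI) = λ^2 - 5λ + 6 = 0.
Eigenvalues λ = 2, 3.
For λ=2: (A-λI) row 1 is [-1, -1], so an eigenvector is (-1, 1).
For λ=3: (A-λI) row 1 is [-2, -1], so an eigenvector is (1, -2).
General solution: c_1e^(2t)(-1,1) + c_2e^(3t)(1,-2).

u(t) = -c_1e^(2t) + c_2e^(3t), v(t) = c_1e^(2t) - 2c_2e^(3t)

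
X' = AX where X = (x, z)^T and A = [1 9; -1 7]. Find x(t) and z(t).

x(t) = -3C_1e^(4t) - 3C_2te^(4t) + C_2e^(4t), z(t) = -C_1e^(4t) - C_2te^(4t)

Coefficient matrix A = [[1, 9], [-1, 7]].
Characteristic polynomial det(A - λI) = λ^2 - 8λ + 16 = 0.
Single eigenvalue λ = 4 with algebraic multiplicity 2.
Eigenvector v = (-3,-1); generalized eigenvector w with (A-λI)w=v is (1,0).
General solution: e^(4t)[C_1·v + C_2·(t·v + w)].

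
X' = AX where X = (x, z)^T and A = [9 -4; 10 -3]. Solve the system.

Coefficient matrix A = [[9, -4], [10, -3]].
Characteristic polynomial det(A - λI) = λ^2 - 6λ + 13 = 0.
Eigenvalues λ = 3 ± 2i (complex conjugate pair).
For λ=3+2i: an eigenvector is (1,2) - i(-1,-1) = (1 + i, 2 + i).
A real fundamental pair from Re and Im of e^((3+2i)t)v: X_1 = e^(3t)(cos(2t)·(1,2) + sin(2t)·(-1,-1)), X_2 = e^(3t)(sin(2t)·(1,2) - cos(2t)·(-1,-1)).
General solution: K_1X_1 + K_2X_2.

x(t) = -K_1e^(3t)sin(2t) + K_1e^(3t)cos(2t) + K_2e^(3t)sin(2t) + K_2e^(3t)cos(2t), z(t) = -K_1e^(3t)sin(2t) + 2K_1e^(3t)cos(2t) + 2K_2e^(3t)sin(2t) + K_2e^(3t)cos(2t)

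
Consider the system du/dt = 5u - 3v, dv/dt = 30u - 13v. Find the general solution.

Coefficient matrix A = [[5, -3], [30, -13]].
Characteristic polynomial det(A - λI) = λ^2 + 8λ + 25 = 0.
Eigenvalues λ = -4 ± 3i (complex conjugate pair).
For λ=-4+3i: an eigenvector is (1,3) - i(0,1) = (1, 3 - i).
A real fundamental pair from Re and Im of e^((-4+3i)t)v: X_1 = e^(-4t)(cos(3t)·(1,3) + sin(3t)·(0,1)), X_2 = e^(-4t)(sin(3t)·(1,3) - cos(3t)·(0,1)).
General solution: c_1X_1 + c_2X_2.

u(t) = c_1e^(-4t)cos(3t) + c_2e^(-4t)sin(3t), v(t) = c_1e^(-4t)sin(3t) + 3c_1e^(-4t)cos(3t) + 3c_2e^(-4t)sin(3t) - c_2e^(-4t)cos(3t)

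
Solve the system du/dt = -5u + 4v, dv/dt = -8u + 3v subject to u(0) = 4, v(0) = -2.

u(t) = -6e^(-t)sin(4t) + 4e^(-t)cos(4t), v(t) = -10e^(-t)sin(4t) - 2e^(-t)cos(4t)

Coefficient matrix A = [[-5, 4], [-8, 3]].
Characteristic polynomial det(A - λI) = λ^2 + 2λ + 17 = 0.
Eigenvalues λ = -1 ± 4i (complex conjugate pair).
For λ=-1+4i: an eigenvector is (1,1) - i(0,-1) = (1, 1 + i).
A real fundamental pair from Re and Im of e^((-1+4i)t)v: X_1 = e^(-t)(cos(4t)·(1,1) + sin(4t)·(0,-1)), X_2 = e^(-t)(sin(4t)·(1,1) - cos(4t)·(0,-1)).
General solution: c_1X_1 + c_2X_2.
Applying u(0)=4, v(0)=-2 gives c_1=4, c_2=-6.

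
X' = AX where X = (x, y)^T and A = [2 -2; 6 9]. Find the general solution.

Coefficient matrix A = [[2, -2], [6, 9]].
Characteristic polynomial det(A - λI) = λ^2 - 11λ + 30 = 0.
Eigenvalues λ = 6, 5.
For λ=6: (A-λI) row 1 is [-4, -2], so an eigenvector is (1, -2).
For λ=5: (A-λI) row 1 is [-3, -2], so an eigenvector is (2, -3).
General solution: C_1e^(6t)(1,-2) + C_2e^(5t)(2,-3).

x(t) = C_1e^(6t) + 2C_2e^(5t), y(t) = -2C_1e^(6t) - 3C_2e^(5t)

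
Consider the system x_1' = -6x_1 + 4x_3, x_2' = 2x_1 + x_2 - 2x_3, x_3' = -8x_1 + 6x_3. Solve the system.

x_1(t) = -C_1e^(2t) + C_3e^(-2t), x_2(t) = 2C_1e^(2t) + C_2e^(t), x_3(t) = -2C_1e^(2t) + C_3e^(-2t)

Coefficient matrix A = [[-6, 0, 4], [2, 1, -2], [-8, 0, 6]].
det(A - λI) = 0 gives eigenvalues λ = 2, 1, -2.
For λ=2: eigenvector (-1,2,-2).
For λ=1: eigenvector (0,1,0).
For λ=-2: eigenvector (1,0,1).
General solution: C_1e^(2t)(-1,2,-2) + C_2e^(t)(0,1,0) + C_3e^(-2t)(1,0,1).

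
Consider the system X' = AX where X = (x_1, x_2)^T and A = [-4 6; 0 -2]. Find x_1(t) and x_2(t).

x_1(t) = -3K_1e^(-2t) - K_2e^(-4t), x_2(t) = -K_1e^(-2t)

Coefficient matrix A = [[-4, 6], [0, -2]].
Characteristic polynomial det(A - λI) = λ^2 + 6λ + 8 = 0.
Eigenvalues λ = -2, -4.
For λ=-2: (A-λI) row 1 is [-2, 6], so an eigenvector is (-3, -1).
For λ=-4: (A-λI) row 1 is [0, 6], so an eigenvector is (-1, 0).
General solution: K_1e^(-2t)(-3,-1) + K_2e^(-4t)(-1,0).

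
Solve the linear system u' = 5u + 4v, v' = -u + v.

Coefficient matrix A = [[5, 4], [-1, 1]].
Characteristic polynomial det(A - λI) = λ^2 - 6λ + 9 = 0.
Single eigenvalue λ = 3 with algebraic multiplicity 2.
Eigenvector v = (2,-1); generalized eigenvector w with (A-λI)w=v is (3,-1).
General solution: e^(3t)[c_1·v + c_2·(t·v + w)].

u(t) = 2c_1e^(3t) + 2c_2te^(3t) + 3c_2e^(3t), v(t) = -c_1e^(3t) - c_2te^(3t) - c_2e^(3t)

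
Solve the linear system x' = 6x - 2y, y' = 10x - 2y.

x(t) = -C_1e^(2t)cos(2t) - C_2e^(2t)sin(2t), y(t) = -C_1e^(2t)sin(2t) - 2C_1e^(2t)cos(2t) - 2C_2e^(2t)sin(2t) + C_2e^(2t)cos(2t)

Coefficient matrix A = [[6, -2], [10, -2]].
Characteristic polynomial det(A - λI) = λ^2 - 4λ + 8 = 0.
Eigenvalues λ = 2 ± 2i (complex conjugate pair).
For λ=2+2i: an eigenvector is (-1,-2) - i(0,-1) = (-1, -2 + i).
A real fundamental pair from Re and Im of e^((2+2i)t)v: X_1 = e^(2t)(cos(2t)·(-1,-2) + sin(2t)·(0,-1)), X_2 = e^(2t)(sin(2t)·(-1,-2) - cos(2t)·(0,-1)).
General solution: C_1X_1 + C_2X_2.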